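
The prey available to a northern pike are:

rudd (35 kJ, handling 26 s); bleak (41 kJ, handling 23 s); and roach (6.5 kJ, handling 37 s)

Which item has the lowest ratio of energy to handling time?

In descending order of E/h:
bleak: 41/23 = 1.78 kJ/s
rudd: 35/26 = 1.35 kJ/s
roach: 6.5/37 = 0.176 kJ/s

roach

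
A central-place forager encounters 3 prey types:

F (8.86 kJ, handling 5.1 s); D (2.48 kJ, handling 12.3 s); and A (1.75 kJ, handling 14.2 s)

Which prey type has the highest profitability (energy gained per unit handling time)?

F

Profitability E/h (kJ/s): F = 8.86/5.1 = 1.74, D = 2.48/12.3 = 0.202, A = 1.75/14.2 = 0.123.
Ranked: F > D > A.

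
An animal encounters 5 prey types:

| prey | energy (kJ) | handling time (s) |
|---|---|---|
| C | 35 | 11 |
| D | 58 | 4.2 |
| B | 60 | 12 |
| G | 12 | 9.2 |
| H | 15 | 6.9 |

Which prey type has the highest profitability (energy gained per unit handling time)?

In descending order of E/h:
D: 58/4.2 = 13.8 kJ/s
B: 60/12 = 5 kJ/s
C: 35/11 = 3.18 kJ/s
H: 15/6.9 = 2.17 kJ/s
G: 12/9.2 = 1.3 kJ/s

D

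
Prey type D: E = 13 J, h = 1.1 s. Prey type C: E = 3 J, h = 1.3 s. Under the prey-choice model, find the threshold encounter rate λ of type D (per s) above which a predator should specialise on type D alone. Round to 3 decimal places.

The zero-one rule: include type C iff E₂/h₂ > λE₁/(1+λh₁). Equality gives the switch point.
λE₁h₂ = E₂ + λE₂h₁ ⇒ λ = E₂/(E₁h₂ − E₂h₁) = 3/(16.9 − 3.3) = 0.2206 per s.

0.221 per s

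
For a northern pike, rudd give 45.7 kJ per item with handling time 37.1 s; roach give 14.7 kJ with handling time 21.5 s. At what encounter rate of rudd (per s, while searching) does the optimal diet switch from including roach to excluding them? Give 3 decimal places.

0.034 per s

At the threshold, the rate on rudd alone equals the profitability of roach: λ·45.7/(1 + λ·37.1) = 14.7/21.5 = 0.6837.
Rearranging, λ(45.7 − 0.6837×37.1) = 0.6837, so λ = 0.6837/20.33 = 0.03362 per s.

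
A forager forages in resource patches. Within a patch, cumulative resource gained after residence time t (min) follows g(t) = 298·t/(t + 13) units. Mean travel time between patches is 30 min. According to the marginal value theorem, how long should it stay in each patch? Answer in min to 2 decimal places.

19.75 min

Maximise g(t)/(T+t): set derivative to zero → g'(t)(T+t) = g(t).
g'(t) = 298·13/(t + 13)². Setting 298·13/(t+13)² = 298t/[(t+13)(30+t)] gives 13(30+t) = t(t+13), so t² = 13×30 = 390.
t* = √390 = 19.75 min.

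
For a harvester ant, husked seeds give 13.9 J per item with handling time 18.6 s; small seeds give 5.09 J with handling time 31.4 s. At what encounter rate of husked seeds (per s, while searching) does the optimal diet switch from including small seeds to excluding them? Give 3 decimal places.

0.015 per s

The zero-one rule: include small seeds iff E₂/h₂ > λE₁/(1+λh₁). Equality gives the switch point.
λE₁h₂ = E₂ + λE₂h₁ ⇒ λ = E₂/(E₁h₂ − E₂h₁) = 5.09/(436.5 − 94.67) = 0.01489 per s.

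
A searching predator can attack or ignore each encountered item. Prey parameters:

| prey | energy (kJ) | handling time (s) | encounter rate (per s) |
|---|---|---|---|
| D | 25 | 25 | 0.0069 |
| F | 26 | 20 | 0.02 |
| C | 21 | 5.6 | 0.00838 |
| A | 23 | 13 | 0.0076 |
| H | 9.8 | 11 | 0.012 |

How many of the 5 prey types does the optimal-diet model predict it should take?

5

Rank by E/h (kJ/s): C 3.75, A 1.77, F 1.3, D 1, H 0.891. Include each in turn until the next type's E/h falls below the running intake rate.
Rate on top 1: 0.1681. A: 1.77 > 0.1681 → include.
Rate on top 2: 0.3062. F: 1.3 > 0.3062 → include.
Rate on top 3: 0.5633. D: 1 > 0.5633 → include.
Rate on top 4: 0.6072. H: 0.891 > 0.6072 → include.
Optimal diet: C, A, F, D, H — 5 of 5 types.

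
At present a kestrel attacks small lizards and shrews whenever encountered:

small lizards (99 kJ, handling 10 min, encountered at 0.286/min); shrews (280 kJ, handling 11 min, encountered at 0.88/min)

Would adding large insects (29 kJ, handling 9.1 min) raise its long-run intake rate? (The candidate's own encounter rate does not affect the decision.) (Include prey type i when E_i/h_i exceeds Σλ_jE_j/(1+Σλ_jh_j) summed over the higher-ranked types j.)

No

Current rate: (0.286×99 + 0.88×280)/(1 + 0.286×10 + 0.88×11) = 20.29 kJ/min.
Profitability of large insects: 29/9.1 = 3.187 kJ/min.
Since 3.187 < R, time spent handling large insects is better spent searching.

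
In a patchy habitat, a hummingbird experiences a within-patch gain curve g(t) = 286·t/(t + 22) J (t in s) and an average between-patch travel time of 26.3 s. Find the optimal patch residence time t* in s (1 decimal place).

Optimal t* satisfies g'(t*) = g(t*)/(T + t*).
g'(t) = 286·22/(t + 22)². Setting 286·22/(t+22)² = 286t/[(t+22)(26.3+t)] gives 22(26.3+t) = t(t+22), so t² = 22×26.3 = 578.6.
t* = √578.6 = 24.05 s.

24.1 s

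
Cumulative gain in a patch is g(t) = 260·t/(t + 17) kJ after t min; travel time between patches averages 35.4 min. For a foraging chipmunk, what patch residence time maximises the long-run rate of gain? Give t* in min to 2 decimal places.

Maximise g(t)/(T+t): set derivative to zero → g'(t)(T+t) = g(t).
g'(t) = 260·17/(t + 17)². Setting 260·17/(t+17)² = 260t/[(t+17)(35.4+t)] gives 17(35.4+t) = t(t+17), so t² = 17×35.4 = 601.8.
t* = √601.8 = 24.53 min.

24.53 min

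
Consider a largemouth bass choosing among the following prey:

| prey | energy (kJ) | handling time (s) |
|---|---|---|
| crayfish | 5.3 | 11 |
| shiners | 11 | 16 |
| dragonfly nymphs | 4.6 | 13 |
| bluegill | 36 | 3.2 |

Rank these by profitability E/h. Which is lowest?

dragonfly nymphs

In descending order of E/h:
bluegill: 36/3.2 = 11.2 kJ/s
shiners: 11/16 = 0.688 kJ/s
crayfish: 5.3/11 = 0.482 kJ/s
dragonfly nymphs: 4.6/13 = 0.354 kJ/s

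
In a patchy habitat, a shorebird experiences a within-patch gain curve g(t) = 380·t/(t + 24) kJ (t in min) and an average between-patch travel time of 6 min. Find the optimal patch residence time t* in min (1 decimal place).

Maximise g(t)/(T+t): set derivative to zero → g'(t)(T+t) = g(t).
g'(t) = 380·24/(t + 24)². Setting 380·24/(t+24)² = 380t/[(t+24)(6+t)] gives 24(6+t) = t(t+24), so t² = 24×6 = 144.
t* = √144 = 12 min.

12.0 min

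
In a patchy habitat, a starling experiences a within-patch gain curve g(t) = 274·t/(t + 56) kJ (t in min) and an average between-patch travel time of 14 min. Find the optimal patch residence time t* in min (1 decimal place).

28.0 min

Optimal t* satisfies g'(t*) = g(t*)/(T + t*).
g'(t) = 274·56/(t + 56)². Setting 274·56/(t+56)² = 274t/[(t+56)(14+t)] gives 56(14+t) = t(t+56), so t² = 56×14 = 784.
t* = √784 = 28 min.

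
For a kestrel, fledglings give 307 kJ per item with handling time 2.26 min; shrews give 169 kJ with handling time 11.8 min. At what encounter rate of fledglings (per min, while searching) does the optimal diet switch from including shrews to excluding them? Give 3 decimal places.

At the threshold, the rate on fledglings alone equals the profitability of shrews: λ·307/(1 + λ·2.26) = 169/11.8 = 14.32.
Rearranging, λ(307 − 14.32×2.26) = 14.32, so λ = 14.32/274.6 = 0.05215 per min.

0.052 per min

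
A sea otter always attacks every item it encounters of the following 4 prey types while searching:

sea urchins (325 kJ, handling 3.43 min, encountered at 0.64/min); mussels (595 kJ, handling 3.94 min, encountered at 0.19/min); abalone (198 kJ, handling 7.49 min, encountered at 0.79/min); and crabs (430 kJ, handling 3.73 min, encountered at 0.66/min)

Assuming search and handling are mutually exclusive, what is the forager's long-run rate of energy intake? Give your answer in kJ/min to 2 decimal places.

61.78 kJ/min

Energy encountered per unit search time: 0.64×325 + 0.19×595 + 0.79×198 + 0.66×430 = 761.3 kJ/min.
Handling time per unit search time: 0.64×3.43 + 0.19×3.94 + 0.79×7.49 + 0.66×3.73 = 11.32.
Rate = 761.3/(1 + 11.32) = 61.78 kJ/min.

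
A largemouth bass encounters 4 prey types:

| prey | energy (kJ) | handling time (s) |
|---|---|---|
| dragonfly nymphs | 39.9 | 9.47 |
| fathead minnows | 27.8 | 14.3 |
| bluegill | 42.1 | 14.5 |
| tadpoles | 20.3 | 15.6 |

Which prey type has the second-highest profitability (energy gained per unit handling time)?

In descending order of E/h:
dragonfly nymphs: 39.9/9.47 = 4.21 kJ/s
bluegill: 42.1/14.5 = 2.9 kJ/s
fathead minnows: 27.8/14.3 = 1.94 kJ/s
tadpoles: 20.3/15.6 = 1.3 kJ/s

bluegill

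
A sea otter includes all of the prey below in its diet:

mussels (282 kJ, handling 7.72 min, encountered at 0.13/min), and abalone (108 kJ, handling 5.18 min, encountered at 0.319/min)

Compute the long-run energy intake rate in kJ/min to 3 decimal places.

19.451 kJ/min

Energy encountered per unit search time: 0.13×282 + 0.319×108 = 71.11 kJ/min.
Handling time per unit search time: 0.13×7.72 + 0.319×5.18 = 2.656.
Rate = 71.11/(1 + 2.656) = 19.45 kJ/min.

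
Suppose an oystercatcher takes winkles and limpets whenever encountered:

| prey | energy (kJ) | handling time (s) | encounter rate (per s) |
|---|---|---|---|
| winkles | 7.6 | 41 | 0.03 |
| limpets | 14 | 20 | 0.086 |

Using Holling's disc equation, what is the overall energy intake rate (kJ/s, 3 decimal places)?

Energy encountered per unit search time: 0.03×7.6 + 0.086×14 = 1.432 kJ/s.
Handling time per unit search time: 0.03×41 + 0.086×20 = 2.95.
Rate = 1.432/(1 + 2.95) = 0.3625 kJ/s.

0.363 kJ/s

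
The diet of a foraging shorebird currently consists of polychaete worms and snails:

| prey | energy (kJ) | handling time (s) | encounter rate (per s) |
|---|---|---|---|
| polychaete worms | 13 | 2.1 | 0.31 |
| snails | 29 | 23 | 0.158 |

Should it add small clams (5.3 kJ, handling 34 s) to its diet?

No

On polychaete worms and snails alone, R = ΣλE/(1+Σλh) = 8.612/5.285 = 1.63 kJ/s.
Profitability of small clams: 5.3/34 = 0.1559 kJ/s.
0.1559 < 1.63, so adding small clams would lower the average — exclude it.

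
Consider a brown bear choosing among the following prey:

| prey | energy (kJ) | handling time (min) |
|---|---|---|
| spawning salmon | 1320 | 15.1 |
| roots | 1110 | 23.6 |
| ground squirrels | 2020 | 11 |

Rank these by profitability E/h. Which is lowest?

roots

In descending order of E/h:
ground squirrels: 2020/11 = 184 kJ/min
spawning salmon: 1320/15.1 = 87.4 kJ/min
roots: 1110/23.6 = 47 kJ/min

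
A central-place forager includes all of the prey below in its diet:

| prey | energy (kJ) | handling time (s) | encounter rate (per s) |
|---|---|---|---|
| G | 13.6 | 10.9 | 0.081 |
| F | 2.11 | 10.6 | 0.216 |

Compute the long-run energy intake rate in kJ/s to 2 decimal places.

0.37 kJ/s

R = (0.081×13.6 + 0.216×2.11) / (1 + 0.081×10.9 + 0.216×10.6) = 1.557/4.173 = 0.3732 kJ/s.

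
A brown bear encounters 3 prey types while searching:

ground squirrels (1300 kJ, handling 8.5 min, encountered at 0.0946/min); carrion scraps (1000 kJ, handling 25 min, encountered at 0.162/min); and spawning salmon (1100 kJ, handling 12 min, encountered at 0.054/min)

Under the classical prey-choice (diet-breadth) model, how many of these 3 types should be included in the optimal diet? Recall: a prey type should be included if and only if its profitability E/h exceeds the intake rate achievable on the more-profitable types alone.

E/h in descending order: ground squirrels 153, spawning salmon 91.7, carrion scraps 40 kJ/min. The optimal diet is the largest prefix of this list for which every included type satisfies E_i/h_i > R on the types above it.
Rate on top 1: 68.17. spawning salmon: 91.7 > 68.17 → include.
Rate on top 2: 74.38. carrion scraps: 40 < 74.38 → exclude; stop.
Optimal diet: ground squirrels, spawning salmon — 2 of 3 types.

2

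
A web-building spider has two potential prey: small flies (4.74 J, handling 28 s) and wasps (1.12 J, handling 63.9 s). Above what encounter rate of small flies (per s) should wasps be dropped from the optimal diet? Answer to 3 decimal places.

0.004 per s

At the threshold, the rate on small flies alone equals the profitability of wasps: λ·4.74/(1 + λ·28) = 1.12/63.9 = 0.01753.
Rearranging, λ(4.74 − 0.01753×28) = 0.01753, so λ = 0.01753/4.249 = 0.004125 per s.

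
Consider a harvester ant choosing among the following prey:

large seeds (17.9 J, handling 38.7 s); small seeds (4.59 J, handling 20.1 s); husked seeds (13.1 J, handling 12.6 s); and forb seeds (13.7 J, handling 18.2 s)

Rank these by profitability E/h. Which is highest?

Profitability E/h (J/s): large seeds = 17.9/38.7 = 0.463, small seeds = 4.59/20.1 = 0.228, husked seeds = 13.1/12.6 = 1.04, forb seeds = 13.7/18.2 = 0.753.
Ranked: husked seeds > forb seeds > large seeds > small seeds.

husked seeds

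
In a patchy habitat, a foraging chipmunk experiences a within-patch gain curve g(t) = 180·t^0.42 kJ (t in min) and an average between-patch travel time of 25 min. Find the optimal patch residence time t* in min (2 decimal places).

18.10 min

Maximise g(t)/(T+t): set derivative to zero → g'(t)(T+t) = g(t).
g'(t) = 0.42·180·t^-0.58. Setting 0.42·180·t^-0.58 = 180·t^0.42/(25+t) gives 0.42(25+t) = t, so 0.58·t = 0.42×25.
t* = 0.42×25/0.58 = 18.1 min.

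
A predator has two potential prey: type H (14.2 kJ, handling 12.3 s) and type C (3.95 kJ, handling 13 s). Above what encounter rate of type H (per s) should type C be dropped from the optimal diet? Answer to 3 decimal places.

0.029 per s

The zero-one rule: include type C iff E₂/h₂ > λE₁/(1+λh₁). Equality gives the switch point.
λE₁h₂ = E₂ + λE₂h₁ ⇒ λ = E₂/(E₁h₂ − E₂h₁) = 3.95/(184.6 − 48.59) = 0.02904 per s.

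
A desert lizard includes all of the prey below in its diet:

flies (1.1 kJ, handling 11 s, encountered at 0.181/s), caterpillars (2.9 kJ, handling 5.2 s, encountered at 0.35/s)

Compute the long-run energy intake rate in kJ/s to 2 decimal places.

0.25 kJ/s

Energy encountered per unit search time: 0.181×1.1 + 0.35×2.9 = 1.214 kJ/s.
Handling time per unit search time: 0.181×11 + 0.35×5.2 = 3.811.
Rate = 1.214/(1 + 3.811) = 0.2524 kJ/s.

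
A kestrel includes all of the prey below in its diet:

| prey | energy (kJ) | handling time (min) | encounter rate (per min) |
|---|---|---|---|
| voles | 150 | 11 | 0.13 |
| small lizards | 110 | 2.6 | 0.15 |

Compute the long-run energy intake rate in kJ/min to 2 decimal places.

Energy encountered per unit search time: 0.13×150 + 0.15×110 = 36 kJ/min.
Handling time per unit search time: 0.13×11 + 0.15×2.6 = 1.82.
Rate = 36/(1 + 1.82) = 12.77 kJ/min.

12.77 kJ/min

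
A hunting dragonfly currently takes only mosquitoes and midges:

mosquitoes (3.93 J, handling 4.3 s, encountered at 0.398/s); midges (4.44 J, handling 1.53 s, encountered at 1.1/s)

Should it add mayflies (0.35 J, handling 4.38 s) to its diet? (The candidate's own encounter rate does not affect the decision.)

On mosquitoes and midges alone, R = ΣλE/(1+Σλh) = 6.448/4.394 = 1.467 J/s.
Profitability of mayflies: 0.35/4.38 = 0.07991 J/s.
0.07991 < 1.467, so adding mayflies would lower the average — exclude it.

No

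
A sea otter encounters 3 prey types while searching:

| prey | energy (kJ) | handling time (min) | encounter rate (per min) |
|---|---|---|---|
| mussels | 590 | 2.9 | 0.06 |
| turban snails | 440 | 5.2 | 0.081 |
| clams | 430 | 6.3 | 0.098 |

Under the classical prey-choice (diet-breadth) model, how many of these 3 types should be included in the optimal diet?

3

Profitabilities (E/h, kJ/min): mussels 203, turban snails 84.6, clams 68.3. Add prey in this order while the next type's profitability exceeds the intake rate on those already taken.
Rate on top 1: 30.15. turban snails: 84.6 > 30.15 → include.
Rate on top 2: 44.53. clams: 68.3 > 44.53 → include.
Optimal diet: mussels, turban snails, clams — 3 of 3 types.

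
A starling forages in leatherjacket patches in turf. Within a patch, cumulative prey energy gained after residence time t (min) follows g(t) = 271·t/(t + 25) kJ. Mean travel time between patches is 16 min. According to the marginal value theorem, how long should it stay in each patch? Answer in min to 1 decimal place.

20.0 min

Optimal t* satisfies g'(t*) = g(t*)/(T + t*).
g'(t) = 271·25/(t + 25)². Setting 271·25/(t+25)² = 271t/[(t+25)(16+t)] gives 25(16+t) = t(t+25), so t² = 25×16 = 400.
t* = √400 = 20 min.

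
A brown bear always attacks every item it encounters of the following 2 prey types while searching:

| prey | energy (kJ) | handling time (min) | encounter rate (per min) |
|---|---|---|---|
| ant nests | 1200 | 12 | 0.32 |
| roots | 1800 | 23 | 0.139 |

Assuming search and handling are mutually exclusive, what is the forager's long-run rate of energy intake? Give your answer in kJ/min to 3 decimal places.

R = (0.32×1200 + 0.139×1800) / (1 + 0.32×12 + 0.139×23) = 634.2/8.037 = 78.91 kJ/min.

78.910 kJ/min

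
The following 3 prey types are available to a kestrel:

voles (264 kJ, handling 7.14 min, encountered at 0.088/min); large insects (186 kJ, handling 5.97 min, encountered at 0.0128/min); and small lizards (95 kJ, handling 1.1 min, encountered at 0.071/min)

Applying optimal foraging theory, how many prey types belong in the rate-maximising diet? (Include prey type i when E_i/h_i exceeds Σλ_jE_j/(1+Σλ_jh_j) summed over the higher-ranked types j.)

3

Rank by E/h (kJ/min): small lizards 86.4, voles 37, large insects 31.2. Include each in turn until the next type's E/h falls below the running intake rate.
Rate on top 1: 6.256. voles: 37 > 6.256 → include.
Rate on top 2: 17.57. large insects: 31.2 > 17.57 → include.
Optimal diet: small lizards, voles, large insects — 3 of 3 types.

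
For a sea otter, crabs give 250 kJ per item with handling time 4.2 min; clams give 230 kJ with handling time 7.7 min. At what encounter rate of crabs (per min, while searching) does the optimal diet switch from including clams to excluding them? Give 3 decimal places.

The zero-one rule: include clams iff E₂/h₂ > λE₁/(1+λh₁). Equality gives the switch point.
λE₁h₂ = E₂ + λE₂h₁ ⇒ λ = E₂/(E₁h₂ − E₂h₁) = 230/(1925 − 966) = 0.2398 per min.

0.240 per min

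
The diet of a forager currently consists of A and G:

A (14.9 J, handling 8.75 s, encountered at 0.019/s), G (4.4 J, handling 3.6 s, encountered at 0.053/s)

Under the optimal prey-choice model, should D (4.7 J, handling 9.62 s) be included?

Yes

Intake rate on the current diet: R = (0.019×14.9 + 0.053×4.4) / (1 + 0.019×8.75 + 0.053×3.6) = 0.5163/1.357 = 0.3805 J/s.
D: E/h = 4.7/9.62 = 0.4886 J/s.
Since 0.4886 > R, including D increases the long-run rate.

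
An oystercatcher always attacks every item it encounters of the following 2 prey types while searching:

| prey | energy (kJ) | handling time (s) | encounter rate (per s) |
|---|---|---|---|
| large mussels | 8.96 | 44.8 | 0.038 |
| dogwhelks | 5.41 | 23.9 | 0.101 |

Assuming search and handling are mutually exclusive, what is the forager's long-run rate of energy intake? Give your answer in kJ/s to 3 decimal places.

0.173 kJ/s

Energy encountered per unit search time: 0.038×8.96 + 0.101×5.41 = 0.8869 kJ/s.
Handling time per unit search time: 0.038×44.8 + 0.101×23.9 = 4.116.
Rate = 0.8869/(1 + 4.116) = 0.1733 kJ/s.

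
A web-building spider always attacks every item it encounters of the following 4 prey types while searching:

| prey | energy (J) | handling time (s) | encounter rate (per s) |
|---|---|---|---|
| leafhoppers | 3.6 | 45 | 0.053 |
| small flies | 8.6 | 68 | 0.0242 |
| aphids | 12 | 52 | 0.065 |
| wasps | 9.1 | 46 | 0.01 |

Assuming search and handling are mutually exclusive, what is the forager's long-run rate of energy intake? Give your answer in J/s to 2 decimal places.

Energy encountered per unit search time: 0.053×3.6 + 0.0242×8.6 + 0.065×12 + 0.01×9.1 = 1.27 J/s.
Handling time per unit search time: 0.053×45 + 0.0242×68 + 0.065×52 + 0.01×46 = 7.871.
Rate = 1.27/(1 + 7.871) = 0.1432 J/s.

0.14 J/s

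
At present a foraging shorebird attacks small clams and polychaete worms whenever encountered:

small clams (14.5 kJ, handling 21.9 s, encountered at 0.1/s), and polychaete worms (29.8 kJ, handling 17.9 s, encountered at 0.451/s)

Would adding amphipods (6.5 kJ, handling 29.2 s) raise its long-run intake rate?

On small clams and polychaete worms alone, R = ΣλE/(1+Σλh) = 14.89/11.26 = 1.322 kJ/s.
amphipods: E/h = 6.5/29.2 = 0.2226 kJ/s.
0.2226 < 1.322, so adding amphipods would lower the average — exclude it.

No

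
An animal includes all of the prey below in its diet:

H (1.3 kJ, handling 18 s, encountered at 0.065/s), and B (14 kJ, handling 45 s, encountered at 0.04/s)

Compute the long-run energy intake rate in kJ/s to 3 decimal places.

R = Σλ_iE_i / (1 + Σλ_ih_i)
Numerator: 0.065×1.3 + 0.04×14 = 0.6445
Denominator: 1 + 0.065×18 + 0.04×45 = 3.97
R = 0.6445/3.97 = 0.1623 kJ/s

0.162 kJ/s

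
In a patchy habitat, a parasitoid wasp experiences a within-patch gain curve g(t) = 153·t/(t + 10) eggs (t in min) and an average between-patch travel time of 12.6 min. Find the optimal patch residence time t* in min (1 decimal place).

11.2 min

Optimal t* satisfies g'(t*) = g(t*)/(T + t*).
g'(t) = 153·10/(t + 10)². Setting 153·10/(t+10)² = 153t/[(t+10)(12.6+t)] gives 10(12.6+t) = t(t+10), so t² = 10×12.6 = 126.
t* = √126 = 11.22 min.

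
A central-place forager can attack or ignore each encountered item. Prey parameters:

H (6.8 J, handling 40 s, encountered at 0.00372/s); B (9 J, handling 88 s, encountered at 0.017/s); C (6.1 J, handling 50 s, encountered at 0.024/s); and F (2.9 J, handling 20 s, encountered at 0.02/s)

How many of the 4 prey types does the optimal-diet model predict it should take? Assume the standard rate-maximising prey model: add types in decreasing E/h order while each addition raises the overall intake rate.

Profitabilities (E/h, J/s): H 0.17, F 0.145, C 0.122, B 0.102. Add prey in this order while the next type's profitability exceeds the intake rate on those already taken.
Rate on top 1: 0.02202. F: 0.145 > 0.02202 → include.
Rate on top 2: 0.05378. C: 0.122 > 0.05378 → include.
Rate on top 3: 0.08356. B: 0.102 > 0.08356 → include.
Optimal diet: H, F, C, B — 4 of 4 types.

4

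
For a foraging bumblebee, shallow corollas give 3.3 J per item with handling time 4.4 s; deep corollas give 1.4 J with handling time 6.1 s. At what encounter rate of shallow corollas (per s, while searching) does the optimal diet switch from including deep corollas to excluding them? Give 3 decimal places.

Drop deep corollas once their profitability E₂/h₂ falls below the rate achievable on shallow corollas alone: E₂/h₂ = λE₁/(1 + λh₁).
Solve for λ: λE₁h₂ = E₂(1 + λh₁) → λ(E₁h₂ − E₂h₁) = E₂ → λ = E₂/(E₁h₂ − E₂h₁).
λ = 1.4/(3.3×6.1 − 1.4×4.4) = 1.4/13.97 = 0.1002 per s.

0.100 per s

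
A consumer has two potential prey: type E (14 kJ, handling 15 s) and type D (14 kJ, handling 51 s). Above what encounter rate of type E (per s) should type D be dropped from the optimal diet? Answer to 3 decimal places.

At the threshold, the rate on type E alone equals the profitability of type D: λ·14/(1 + λ·15) = 14/51 = 0.2745.
Rearranging, λ(14 − 0.2745×15) = 0.2745, so λ = 0.2745/9.882 = 0.02778 per s.

0.028 per s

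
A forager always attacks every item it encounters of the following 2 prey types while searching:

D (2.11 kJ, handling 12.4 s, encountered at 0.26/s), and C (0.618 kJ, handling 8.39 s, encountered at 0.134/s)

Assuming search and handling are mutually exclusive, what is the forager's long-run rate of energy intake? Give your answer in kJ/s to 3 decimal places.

0.118 kJ/s

Energy encountered per unit search time: 0.26×2.11 + 0.134×0.618 = 0.6314 kJ/s.
Handling time per unit search time: 0.26×12.4 + 0.134×8.39 = 4.348.
Rate = 0.6314/(1 + 4.348) = 0.1181 kJ/s.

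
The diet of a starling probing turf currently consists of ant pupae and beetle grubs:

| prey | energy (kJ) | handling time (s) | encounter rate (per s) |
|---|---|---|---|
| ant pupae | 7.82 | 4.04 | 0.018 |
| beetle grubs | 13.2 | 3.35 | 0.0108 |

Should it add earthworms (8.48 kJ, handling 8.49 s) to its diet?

Intake rate on the current diet: R = (0.018×7.82 + 0.0108×13.2) / (1 + 0.018×4.04 + 0.0108×3.35) = 0.2833/1.109 = 0.2555 kJ/s.
Profitability of earthworms: 8.48/8.49 = 0.9988 kJ/s.
0.9988 > 0.2555, so adding earthworms raises the average — include it.

Yes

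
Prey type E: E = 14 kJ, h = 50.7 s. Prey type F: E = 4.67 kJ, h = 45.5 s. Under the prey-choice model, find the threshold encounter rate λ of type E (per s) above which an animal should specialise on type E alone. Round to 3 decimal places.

Drop type F once their profitability E₂/h₂ falls below the rate achievable on type E alone: E₂/h₂ = λE₁/(1 + λh₁).
Solve for λ: λE₁h₂ = E₂(1 + λh₁) → λ(E₁h₂ − E₂h₁) = E₂ → λ = E₂/(E₁h₂ − E₂h₁).
λ = 4.67/(14×45.5 − 4.67×50.7) = 4.67/400.2 = 0.01167 per s.

0.012 per s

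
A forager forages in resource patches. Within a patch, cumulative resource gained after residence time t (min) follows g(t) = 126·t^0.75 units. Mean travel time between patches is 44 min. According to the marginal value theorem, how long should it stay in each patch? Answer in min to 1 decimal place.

By the marginal value theorem, leave when the instantaneous gain rate g'(t) equals the habitat-wide average g(t)/(T + t).
g'(t) = 0.75·126·t^-0.25. Setting 0.75·126·t^-0.25 = 126·t^0.75/(44+t) gives 0.75(44+t) = t, so 0.25·t = 0.75×44.
t* = 0.75×44/0.25 = 132 min.

132.0 min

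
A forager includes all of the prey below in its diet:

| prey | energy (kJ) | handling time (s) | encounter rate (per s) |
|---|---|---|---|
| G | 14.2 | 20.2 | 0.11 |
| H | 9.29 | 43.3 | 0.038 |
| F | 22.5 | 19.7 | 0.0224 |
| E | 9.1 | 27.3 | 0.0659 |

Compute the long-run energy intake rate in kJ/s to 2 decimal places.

0.42 kJ/s

Energy encountered per unit search time: 0.11×14.2 + 0.038×9.29 + 0.0224×22.5 + 0.0659×9.1 = 3.019 kJ/s.
Handling time per unit search time: 0.11×20.2 + 0.038×43.3 + 0.0224×19.7 + 0.0659×27.3 = 6.108.
Rate = 3.019/(1 + 6.108) = 0.4247 kJ/s.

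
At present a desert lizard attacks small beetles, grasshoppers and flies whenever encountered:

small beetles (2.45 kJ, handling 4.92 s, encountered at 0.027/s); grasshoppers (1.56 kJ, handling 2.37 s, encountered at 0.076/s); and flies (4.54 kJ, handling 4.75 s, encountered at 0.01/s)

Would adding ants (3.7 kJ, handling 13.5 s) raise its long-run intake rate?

Current rate: (0.027×2.45 + 0.076×1.56 + 0.01×4.54)/(1 + 0.027×4.92 + 0.076×2.37 + 0.01×4.75) = 0.1691 kJ/s.
Profitability of ants: 3.7/13.5 = 0.2741 kJ/s.
0.2741 > 0.1691, so adding ants raises the average — include it.

Yes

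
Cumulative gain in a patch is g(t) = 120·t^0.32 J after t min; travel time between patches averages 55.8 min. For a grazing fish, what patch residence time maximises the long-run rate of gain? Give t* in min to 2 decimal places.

26.26 min

Optimal t* satisfies g'(t*) = g(t*)/(T + t*).
g'(t) = 0.32·120·t^-0.68. Setting 0.32·120·t^-0.68 = 120·t^0.32/(55.8+t) gives 0.32(55.8+t) = t, so 0.68·t = 0.32×55.8.
t* = 0.32×55.8/0.68 = 26.26 min.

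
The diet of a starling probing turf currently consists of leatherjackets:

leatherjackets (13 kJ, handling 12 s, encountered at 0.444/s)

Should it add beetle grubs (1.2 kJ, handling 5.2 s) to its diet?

No

On leatherjackets alone, R = ΣλE/(1+Σλh) = 5.772/6.328 = 0.9121 kJ/s.
beetle grubs: E/h = 1.2/5.2 = 0.2308 kJ/s.
0.2308 < 0.9121, so adding beetle grubs would lower the average — exclude it.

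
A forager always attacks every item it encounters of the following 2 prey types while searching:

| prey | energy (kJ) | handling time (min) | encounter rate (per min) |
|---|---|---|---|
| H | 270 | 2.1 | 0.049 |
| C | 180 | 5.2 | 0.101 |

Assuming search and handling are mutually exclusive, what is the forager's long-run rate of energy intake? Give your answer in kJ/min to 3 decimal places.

R = Σλ_iE_i / (1 + Σλ_ih_i)
Numerator: 0.049×270 + 0.101×180 = 31.41
Denominator: 1 + 0.049×2.1 + 0.101×5.2 = 1.628
R = 31.41/1.628 = 19.29 kJ/min

19.292 kJ/min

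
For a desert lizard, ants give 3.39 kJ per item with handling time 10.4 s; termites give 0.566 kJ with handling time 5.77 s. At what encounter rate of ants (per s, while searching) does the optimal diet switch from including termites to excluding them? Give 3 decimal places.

At the threshold, the rate on ants alone equals the profitability of termites: λ·3.39/(1 + λ·10.4) = 0.566/5.77 = 0.09809.
Rearranging, λ(3.39 − 0.09809×10.4) = 0.09809, so λ = 0.09809/2.37 = 0.04139 per s.

0.041 per s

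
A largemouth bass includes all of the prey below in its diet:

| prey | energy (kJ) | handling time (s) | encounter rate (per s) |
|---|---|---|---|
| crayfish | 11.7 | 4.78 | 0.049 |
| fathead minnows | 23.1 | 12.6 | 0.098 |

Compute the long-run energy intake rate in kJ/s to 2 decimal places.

Energy encountered per unit search time: 0.049×11.7 + 0.098×23.1 = 2.837 kJ/s.
Handling time per unit search time: 0.049×4.78 + 0.098×12.6 = 1.469.
Rate = 2.837/(1 + 1.469) = 1.149 kJ/s.

1.15 kJ/s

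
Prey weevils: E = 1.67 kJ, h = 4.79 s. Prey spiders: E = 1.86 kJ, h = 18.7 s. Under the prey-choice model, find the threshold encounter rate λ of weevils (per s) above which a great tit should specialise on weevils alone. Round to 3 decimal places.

Drop spiders once their profitability E₂/h₂ falls below the rate achievable on weevils alone: E₂/h₂ = λE₁/(1 + λh₁).
Solve for λ: λE₁h₂ = E₂(1 + λh₁) → λ(E₁h₂ − E₂h₁) = E₂ → λ = E₂/(E₁h₂ − E₂h₁).
λ = 1.86/(1.67×18.7 − 1.86×4.79) = 1.86/22.32 = 0.08333 per s.

0.083 per s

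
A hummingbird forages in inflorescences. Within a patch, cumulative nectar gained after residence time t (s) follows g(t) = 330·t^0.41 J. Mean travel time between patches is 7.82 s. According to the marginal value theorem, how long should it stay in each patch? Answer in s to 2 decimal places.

5.43 s

Maximise g(t)/(T+t): set derivative to zero → g'(t)(T+t) = g(t).
g'(t) = 0.41·330·t^-0.59. Setting 0.41·330·t^-0.59 = 330·t^0.41/(7.82+t) gives 0.41(7.82+t) = t, so 0.59·t = 0.41×7.82.
t* = 0.41×7.82/0.59 = 5.434 s.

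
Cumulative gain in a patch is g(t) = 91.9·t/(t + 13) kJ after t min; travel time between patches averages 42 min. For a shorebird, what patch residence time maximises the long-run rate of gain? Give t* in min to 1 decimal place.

23.4 min

Maximise g(t)/(T+t): set derivative to zero → g'(t)(T+t) = g(t).
g'(t) = 91.9·13/(t + 13)². Setting 91.9·13/(t+13)² = 91.9t/[(t+13)(42+t)] gives 13(42+t) = t(t+13), so t² = 13×42 = 546.
t* = √546 = 23.37 min.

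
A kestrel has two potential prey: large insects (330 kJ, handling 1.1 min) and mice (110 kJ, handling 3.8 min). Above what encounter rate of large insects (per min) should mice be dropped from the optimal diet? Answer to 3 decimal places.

0.097 per min

The zero-one rule: include mice iff E₂/h₂ > λE₁/(1+λh₁). Equality gives the switch point.
λE₁h₂ = E₂ + λE₂h₁ ⇒ λ = E₂/(E₁h₂ − E₂h₁) = 110/(1254 − 121) = 0.09709 per min.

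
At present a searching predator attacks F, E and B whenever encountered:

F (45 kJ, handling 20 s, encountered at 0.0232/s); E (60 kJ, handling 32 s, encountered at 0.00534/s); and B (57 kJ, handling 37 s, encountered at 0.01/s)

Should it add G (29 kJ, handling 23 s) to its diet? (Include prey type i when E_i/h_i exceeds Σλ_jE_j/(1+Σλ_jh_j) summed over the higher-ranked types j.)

Yes

Current rate: (0.0232×45 + 0.00534×60 + 0.01×57)/(1 + 0.0232×20 + 0.00534×32 + 0.01×37) = 0.9648 kJ/s.
G: E/h = 29/23 = 1.261 kJ/s.
Since 1.261 > R, including G increases the long-run rate.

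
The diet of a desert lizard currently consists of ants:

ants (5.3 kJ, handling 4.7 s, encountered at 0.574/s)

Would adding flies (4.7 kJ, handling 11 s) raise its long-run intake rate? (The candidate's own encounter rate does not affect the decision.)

No

Current rate: (0.574×5.3)/(1 + 0.574×4.7) = 0.8227 kJ/s.
flies: E/h = 4.7/11 = 0.4273 kJ/s.
Since 0.4273 < R, time spent handling flies is better spent searching.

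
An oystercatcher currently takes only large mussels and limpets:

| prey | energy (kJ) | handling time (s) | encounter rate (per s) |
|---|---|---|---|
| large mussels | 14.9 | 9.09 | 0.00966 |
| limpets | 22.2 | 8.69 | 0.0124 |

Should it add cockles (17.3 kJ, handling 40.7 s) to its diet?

Yes

Current rate: (0.00966×14.9 + 0.0124×22.2)/(1 + 0.00966×9.09 + 0.0124×8.69) = 0.3506 kJ/s.
Profitability of cockles: 17.3/40.7 = 0.4251 kJ/s.
0.4251 > 0.3506, so adding cockles raises the average — include it.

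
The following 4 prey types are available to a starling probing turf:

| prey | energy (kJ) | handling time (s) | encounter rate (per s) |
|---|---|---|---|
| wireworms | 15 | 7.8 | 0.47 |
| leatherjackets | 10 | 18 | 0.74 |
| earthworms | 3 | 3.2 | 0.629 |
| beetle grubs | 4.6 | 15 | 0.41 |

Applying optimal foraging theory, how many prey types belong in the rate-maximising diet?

E/h in descending order: wireworms 1.92, earthworms 0.938, leatherjackets 0.556, beetle grubs 0.307 kJ/s. The optimal diet is the largest prefix of this list for which every included type satisfies E_i/h_i > R on the types above it.
Rate on top 1: 1.511. earthworms: 0.938 < 1.511 → exclude; stop.
Optimal diet: wireworms — 1 of 4 types.

1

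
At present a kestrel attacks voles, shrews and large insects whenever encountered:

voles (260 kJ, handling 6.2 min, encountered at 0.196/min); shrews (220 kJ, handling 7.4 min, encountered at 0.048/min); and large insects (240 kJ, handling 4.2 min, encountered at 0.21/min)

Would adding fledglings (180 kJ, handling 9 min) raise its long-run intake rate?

No

Intake rate on the current diet: R = (0.196×260 + 0.048×220 + 0.21×240) / (1 + 0.196×6.2 + 0.048×7.4 + 0.21×4.2) = 111.9/3.452 = 32.42 kJ/min.
Profitability of fledglings: 180/9 = 20 kJ/min.
Since 20 < R, time spent handling fledglings is better spent searching.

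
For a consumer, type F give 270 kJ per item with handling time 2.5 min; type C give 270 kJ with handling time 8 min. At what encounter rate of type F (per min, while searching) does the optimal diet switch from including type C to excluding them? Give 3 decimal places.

0.182 per min

At the threshold, the rate on type F alone equals the profitability of type C: λ·270/(1 + λ·2.5) = 270/8 = 33.75.
Rearranging, λ(270 − 33.75×2.5) = 33.75, so λ = 33.75/185.6 = 0.1818 per min.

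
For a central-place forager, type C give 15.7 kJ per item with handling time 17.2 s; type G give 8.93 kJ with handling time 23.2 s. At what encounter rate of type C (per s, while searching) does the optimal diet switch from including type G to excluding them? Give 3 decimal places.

At the threshold, the rate on type C alone equals the profitability of type G: λ·15.7/(1 + λ·17.2) = 8.93/23.2 = 0.3849.
Rearranging, λ(15.7 − 0.3849×17.2) = 0.3849, so λ = 0.3849/9.079 = 0.04239 per s.

0.042 per s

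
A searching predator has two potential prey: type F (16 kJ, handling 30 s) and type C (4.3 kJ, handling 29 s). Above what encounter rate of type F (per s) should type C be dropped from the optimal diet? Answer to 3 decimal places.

0.013 per s

At the threshold, the rate on type F alone equals the profitability of type C: λ·16/(1 + λ·30) = 4.3/29 = 0.1483.
Rearranging, λ(16 − 0.1483×30) = 0.1483, so λ = 0.1483/11.55 = 0.01284 per s.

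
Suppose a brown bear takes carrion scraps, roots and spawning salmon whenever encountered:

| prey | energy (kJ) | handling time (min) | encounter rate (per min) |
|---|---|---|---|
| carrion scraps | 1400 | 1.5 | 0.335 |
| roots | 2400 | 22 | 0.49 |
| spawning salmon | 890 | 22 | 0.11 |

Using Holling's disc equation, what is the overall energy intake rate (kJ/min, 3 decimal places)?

Energy encountered per unit search time: 0.335×1400 + 0.49×2400 + 0.11×890 = 1743 kJ/min.
Handling time per unit search time: 0.335×1.5 + 0.49×22 + 0.11×22 = 13.7.
Rate = 1743/(1 + 13.7) = 118.5 kJ/min.

118.544 kJ/min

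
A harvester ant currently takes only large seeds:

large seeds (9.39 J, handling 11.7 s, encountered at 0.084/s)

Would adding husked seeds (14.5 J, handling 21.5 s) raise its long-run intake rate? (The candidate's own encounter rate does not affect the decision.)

Yes

On large seeds alone, R = ΣλE/(1+Σλh) = 0.7888/1.983 = 0.3978 J/s.
husked seeds: E/h = 14.5/21.5 = 0.6744 J/s.
Since 0.6744 > R, including husked seeds increases the long-run rate.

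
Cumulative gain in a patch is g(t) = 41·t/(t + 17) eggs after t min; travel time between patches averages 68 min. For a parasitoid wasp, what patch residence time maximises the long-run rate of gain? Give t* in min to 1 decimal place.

34.0 min

Optimal t* satisfies g'(t*) = g(t*)/(T + t*).
g'(t) = 41·17/(t + 17)². Setting 41·17/(t+17)² = 41t/[(t+17)(68+t)] gives 17(68+t) = t(t+17), so t² = 17×68 = 1156.
t* = √1156 = 34 min.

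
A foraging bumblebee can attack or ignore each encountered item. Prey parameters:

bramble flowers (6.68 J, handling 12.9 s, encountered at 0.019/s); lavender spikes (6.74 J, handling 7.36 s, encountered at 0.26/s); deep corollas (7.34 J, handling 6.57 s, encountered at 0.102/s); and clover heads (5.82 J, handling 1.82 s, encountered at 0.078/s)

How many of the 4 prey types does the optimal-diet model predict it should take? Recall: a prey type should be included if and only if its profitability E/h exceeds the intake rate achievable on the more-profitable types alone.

3

E/h in descending order: clover heads 3.2, deep corollas 1.12, lavender spikes 0.916, bramble flowers 0.518 J/s. The optimal diet is the largest prefix of this list for which every included type satisfies E_i/h_i > R on the types above it.
Rate on top 1: 0.3975. deep corollas: 1.12 > 0.3975 → include.
Rate on top 2: 0.6637. lavender spikes: 0.916 > 0.6637 → include.
Rate on top 3: 0.7932. bramble flowers: 0.518 < 0.7932 → exclude; stop.
Optimal diet: clover heads, deep corollas, lavender spikes — 3 of 4 types.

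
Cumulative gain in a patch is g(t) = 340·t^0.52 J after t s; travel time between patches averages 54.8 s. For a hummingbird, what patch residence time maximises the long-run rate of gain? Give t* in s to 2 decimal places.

59.37 s

Maximise g(t)/(T+t): set derivative to zero → g'(t)(T+t) = g(t).
g'(t) = 0.52·340·t^-0.48. Setting 0.52·340·t^-0.48 = 340·t^0.52/(54.8+t) gives 0.52(54.8+t) = t, so 0.48·t = 0.52×54.8.
t* = 0.52×54.8/0.48 = 59.37 s.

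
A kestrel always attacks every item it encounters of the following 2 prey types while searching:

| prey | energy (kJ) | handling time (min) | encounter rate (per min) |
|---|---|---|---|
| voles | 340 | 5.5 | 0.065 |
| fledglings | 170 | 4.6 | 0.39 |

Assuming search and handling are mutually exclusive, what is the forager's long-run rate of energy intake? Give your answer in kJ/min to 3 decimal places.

Energy encountered per unit search time: 0.065×340 + 0.39×170 = 88.4 kJ/min.
Handling time per unit search time: 0.065×5.5 + 0.39×4.6 = 2.151.
Rate = 88.4/(1 + 2.151) = 28.05 kJ/min.

28.050 kJ/min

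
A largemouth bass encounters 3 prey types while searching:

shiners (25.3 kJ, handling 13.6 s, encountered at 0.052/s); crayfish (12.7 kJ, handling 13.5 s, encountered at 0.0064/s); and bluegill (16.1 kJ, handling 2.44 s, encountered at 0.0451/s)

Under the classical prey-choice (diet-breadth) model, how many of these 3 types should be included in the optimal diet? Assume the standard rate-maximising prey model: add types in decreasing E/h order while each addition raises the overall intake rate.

E/h in descending order: bluegill 6.6, shiners 1.86, crayfish 0.941 kJ/s. The optimal diet is the largest prefix of this list for which every included type satisfies E_i/h_i > R on the types above it.
Rate on top 1: 0.6541. shiners: 1.86 > 0.6541 → include.
Rate on top 2: 1.124. crayfish: 0.941 < 1.124 → exclude; stop.
Optimal diet: bluegill, shiners — 2 of 3 types.

2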